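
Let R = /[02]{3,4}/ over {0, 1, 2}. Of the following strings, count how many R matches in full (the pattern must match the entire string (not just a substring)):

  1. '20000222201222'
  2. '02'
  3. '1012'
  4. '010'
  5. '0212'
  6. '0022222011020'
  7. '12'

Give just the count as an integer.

0

1 → no match
2. '02' → no match
3. '1012' → no match
4. '010' → no match
5. '0212' → no match
6 → no match
7. '12' → no match
Total matched: 0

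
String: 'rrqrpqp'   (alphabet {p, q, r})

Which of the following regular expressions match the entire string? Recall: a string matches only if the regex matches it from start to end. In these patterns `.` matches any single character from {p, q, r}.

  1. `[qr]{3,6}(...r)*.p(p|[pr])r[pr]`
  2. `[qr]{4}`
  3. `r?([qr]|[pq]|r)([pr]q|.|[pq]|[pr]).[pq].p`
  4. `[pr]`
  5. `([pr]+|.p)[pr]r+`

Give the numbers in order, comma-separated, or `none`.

3

1 → no match
2 → no match
3 → match
4 → no match
5 → no match — must end with 'r'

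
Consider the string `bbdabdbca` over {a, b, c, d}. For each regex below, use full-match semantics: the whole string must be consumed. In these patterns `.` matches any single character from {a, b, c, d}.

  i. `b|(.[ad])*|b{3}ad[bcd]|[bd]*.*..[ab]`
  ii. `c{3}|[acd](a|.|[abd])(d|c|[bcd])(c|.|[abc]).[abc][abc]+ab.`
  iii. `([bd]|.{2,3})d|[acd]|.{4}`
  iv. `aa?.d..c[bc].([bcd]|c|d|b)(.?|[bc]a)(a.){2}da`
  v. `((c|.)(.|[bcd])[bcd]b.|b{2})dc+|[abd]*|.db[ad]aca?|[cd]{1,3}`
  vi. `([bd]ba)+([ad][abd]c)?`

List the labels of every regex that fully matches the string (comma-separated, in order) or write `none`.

i → match
ii → no match
iii → no match
iv → no match — must start with `a`
v → no match
vi → no match

i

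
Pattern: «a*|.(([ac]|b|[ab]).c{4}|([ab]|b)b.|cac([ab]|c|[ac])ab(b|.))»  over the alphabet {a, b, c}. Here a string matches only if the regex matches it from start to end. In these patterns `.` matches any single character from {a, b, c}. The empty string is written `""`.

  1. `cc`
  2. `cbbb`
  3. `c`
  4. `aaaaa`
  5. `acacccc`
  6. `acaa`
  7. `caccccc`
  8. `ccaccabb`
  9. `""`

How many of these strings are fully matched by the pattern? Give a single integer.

1 → no match
2 → match
3 → no match
4 → match
5 → match
6 → no match
7 → match
8 → match
9 → match
Total matched: 6

6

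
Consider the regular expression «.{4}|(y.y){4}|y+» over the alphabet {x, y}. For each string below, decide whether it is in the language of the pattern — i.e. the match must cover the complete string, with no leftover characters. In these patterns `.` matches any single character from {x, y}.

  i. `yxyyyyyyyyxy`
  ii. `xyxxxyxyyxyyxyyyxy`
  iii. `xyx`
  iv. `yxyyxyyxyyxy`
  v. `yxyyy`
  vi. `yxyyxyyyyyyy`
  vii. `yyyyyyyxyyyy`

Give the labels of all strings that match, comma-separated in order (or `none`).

i → match
ii → no match
iii → no match
iv → match
v → no match
vi → match
vii → match

i, iv, vi, vii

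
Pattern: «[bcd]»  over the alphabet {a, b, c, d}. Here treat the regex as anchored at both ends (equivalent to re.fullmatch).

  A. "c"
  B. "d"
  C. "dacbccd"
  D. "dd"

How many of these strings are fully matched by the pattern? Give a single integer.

2

A → match
B → match
C → no match
D → no match
Total matched: 2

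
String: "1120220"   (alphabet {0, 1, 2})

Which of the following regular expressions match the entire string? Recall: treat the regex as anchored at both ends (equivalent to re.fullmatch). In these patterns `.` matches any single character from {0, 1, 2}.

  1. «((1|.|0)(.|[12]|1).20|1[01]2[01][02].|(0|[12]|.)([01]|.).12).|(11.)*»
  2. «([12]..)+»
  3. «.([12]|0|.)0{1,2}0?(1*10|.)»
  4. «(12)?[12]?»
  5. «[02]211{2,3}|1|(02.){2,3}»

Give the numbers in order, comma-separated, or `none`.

1

1 → match
2 → no match
3 → no match
4 → no match
5 → no match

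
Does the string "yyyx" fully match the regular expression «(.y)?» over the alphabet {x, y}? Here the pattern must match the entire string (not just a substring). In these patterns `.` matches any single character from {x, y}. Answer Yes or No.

No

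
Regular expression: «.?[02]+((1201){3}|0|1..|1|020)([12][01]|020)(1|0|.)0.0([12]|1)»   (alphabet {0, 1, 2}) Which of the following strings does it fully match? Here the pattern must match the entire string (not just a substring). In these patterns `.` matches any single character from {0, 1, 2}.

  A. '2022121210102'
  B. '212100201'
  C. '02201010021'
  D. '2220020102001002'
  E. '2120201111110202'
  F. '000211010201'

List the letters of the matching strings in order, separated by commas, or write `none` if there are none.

A → no match
B → match
C → no match
D → no match
E → no match
F → match

B, F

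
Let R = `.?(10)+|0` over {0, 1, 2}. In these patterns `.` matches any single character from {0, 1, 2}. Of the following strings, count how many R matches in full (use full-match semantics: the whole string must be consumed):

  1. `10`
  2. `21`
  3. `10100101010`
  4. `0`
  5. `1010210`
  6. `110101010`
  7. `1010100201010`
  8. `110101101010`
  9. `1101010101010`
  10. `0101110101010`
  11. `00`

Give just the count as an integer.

4

1 → match
2 → no match
3 → no match
4 → match
5 → no match
6 → match
7 → no match
8 → no match
9 → match
10 → no match
11 → no match
Total matched: 4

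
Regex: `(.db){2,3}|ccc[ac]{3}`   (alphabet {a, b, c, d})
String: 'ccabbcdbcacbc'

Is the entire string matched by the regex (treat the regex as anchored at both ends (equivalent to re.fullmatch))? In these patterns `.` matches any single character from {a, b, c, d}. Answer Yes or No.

No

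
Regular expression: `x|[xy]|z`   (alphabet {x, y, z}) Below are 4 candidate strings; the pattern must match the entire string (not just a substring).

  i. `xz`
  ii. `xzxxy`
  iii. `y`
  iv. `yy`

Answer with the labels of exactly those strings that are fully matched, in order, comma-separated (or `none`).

iii

i. `xz` → no match
ii. `xzxxy` → no match
iii. `y` → match
iv. `yy` → no match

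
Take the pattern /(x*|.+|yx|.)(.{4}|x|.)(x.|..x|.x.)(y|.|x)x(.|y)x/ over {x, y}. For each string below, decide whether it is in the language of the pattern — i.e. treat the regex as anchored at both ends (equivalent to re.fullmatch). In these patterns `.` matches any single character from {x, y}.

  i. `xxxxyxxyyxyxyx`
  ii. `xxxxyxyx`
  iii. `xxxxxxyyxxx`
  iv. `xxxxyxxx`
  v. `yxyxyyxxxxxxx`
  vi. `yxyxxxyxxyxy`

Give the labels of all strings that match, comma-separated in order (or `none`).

i → match
ii. `xxxxyxyx` → match
iii. `xxxxxxyyxxx` → match
iv. `xxxxyxxx` → match
v → match
vi. `yxyxxxyxxyxy` → no match — must end with `x`

i, ii, iii, iv, v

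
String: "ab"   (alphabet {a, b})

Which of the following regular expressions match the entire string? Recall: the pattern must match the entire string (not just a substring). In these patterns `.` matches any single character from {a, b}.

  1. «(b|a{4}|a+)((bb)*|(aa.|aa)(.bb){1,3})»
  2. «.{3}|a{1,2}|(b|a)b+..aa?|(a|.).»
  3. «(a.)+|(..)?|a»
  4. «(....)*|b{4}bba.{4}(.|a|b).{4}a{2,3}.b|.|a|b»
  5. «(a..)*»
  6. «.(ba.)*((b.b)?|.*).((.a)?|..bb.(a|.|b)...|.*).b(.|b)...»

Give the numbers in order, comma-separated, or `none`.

1 → no match
2 → match
3 → match
4 → no match
5 → no match
6 → no match

2, 3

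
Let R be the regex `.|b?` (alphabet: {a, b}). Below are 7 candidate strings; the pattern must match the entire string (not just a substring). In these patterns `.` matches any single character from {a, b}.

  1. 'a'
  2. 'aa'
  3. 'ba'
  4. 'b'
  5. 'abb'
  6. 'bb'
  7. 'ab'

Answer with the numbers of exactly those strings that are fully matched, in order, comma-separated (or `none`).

1. 'a' → match
2. 'aa' → no match
3. 'ba' → no match
4. 'b' → match
5. 'abb' → no match
6. 'bb' → no match
7. 'ab' → no match

1, 4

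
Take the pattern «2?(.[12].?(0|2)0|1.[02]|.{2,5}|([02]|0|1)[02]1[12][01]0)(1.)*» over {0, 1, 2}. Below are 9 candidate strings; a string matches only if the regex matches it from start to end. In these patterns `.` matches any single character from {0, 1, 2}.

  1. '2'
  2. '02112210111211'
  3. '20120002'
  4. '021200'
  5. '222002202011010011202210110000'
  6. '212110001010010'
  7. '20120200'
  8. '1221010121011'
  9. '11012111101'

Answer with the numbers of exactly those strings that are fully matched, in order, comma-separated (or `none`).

4, 8

1 → no match
2 → no match
3 → no match
4 → match
5 → no match
6 → no match
7 → no match
8 → match
9 → no match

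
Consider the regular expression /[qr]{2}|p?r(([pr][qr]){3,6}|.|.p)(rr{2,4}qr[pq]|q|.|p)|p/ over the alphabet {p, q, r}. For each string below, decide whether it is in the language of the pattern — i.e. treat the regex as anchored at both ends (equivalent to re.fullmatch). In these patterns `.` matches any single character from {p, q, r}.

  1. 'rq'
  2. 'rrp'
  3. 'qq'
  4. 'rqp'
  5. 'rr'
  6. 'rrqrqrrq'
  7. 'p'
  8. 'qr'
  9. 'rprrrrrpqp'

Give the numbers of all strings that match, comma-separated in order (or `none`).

1 → match
2 → match
3 → match
4 → match
5 → match
6 → match
7 → match
8 → match
9 → match

1, 2, 3, 4, 5, 6, 7, 8, 9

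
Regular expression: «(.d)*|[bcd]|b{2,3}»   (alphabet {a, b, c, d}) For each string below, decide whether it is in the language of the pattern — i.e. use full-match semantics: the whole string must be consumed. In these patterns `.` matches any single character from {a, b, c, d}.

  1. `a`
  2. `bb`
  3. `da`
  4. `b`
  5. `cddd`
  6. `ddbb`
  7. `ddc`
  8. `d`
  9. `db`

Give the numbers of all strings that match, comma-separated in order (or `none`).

1. `a` → no match
2. `bb` → match
3. `da` → no match
4. `b` → match
5. `cddd` → match
6. `ddbb` → no match
7. `ddc` → no match
8. `d` → match
9. `db` → no match

2, 4, 5, 8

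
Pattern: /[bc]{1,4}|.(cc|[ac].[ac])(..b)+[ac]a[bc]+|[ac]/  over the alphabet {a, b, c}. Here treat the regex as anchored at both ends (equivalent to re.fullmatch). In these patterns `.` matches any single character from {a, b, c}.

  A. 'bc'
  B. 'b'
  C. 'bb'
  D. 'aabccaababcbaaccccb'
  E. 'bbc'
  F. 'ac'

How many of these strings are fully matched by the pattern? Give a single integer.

A → match
B → match
C → match
D → no match
E → match
F → no match
Total matched: 4

4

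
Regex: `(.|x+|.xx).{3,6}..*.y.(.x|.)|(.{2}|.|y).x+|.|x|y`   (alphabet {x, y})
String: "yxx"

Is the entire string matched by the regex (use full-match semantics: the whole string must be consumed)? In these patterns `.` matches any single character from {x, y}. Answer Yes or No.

Yes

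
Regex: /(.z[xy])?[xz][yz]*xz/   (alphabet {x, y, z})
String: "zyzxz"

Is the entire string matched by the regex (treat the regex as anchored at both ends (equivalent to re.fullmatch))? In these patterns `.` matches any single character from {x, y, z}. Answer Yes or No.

Yes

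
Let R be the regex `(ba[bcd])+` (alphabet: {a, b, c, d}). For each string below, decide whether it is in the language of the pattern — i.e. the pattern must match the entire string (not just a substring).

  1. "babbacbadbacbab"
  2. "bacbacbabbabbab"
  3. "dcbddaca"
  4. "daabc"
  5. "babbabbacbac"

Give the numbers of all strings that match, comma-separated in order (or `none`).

1, 2, 5

1 → match
2 → match
3 → no match — must start with "ba"
4 → no match — must start with "ba"
5 → match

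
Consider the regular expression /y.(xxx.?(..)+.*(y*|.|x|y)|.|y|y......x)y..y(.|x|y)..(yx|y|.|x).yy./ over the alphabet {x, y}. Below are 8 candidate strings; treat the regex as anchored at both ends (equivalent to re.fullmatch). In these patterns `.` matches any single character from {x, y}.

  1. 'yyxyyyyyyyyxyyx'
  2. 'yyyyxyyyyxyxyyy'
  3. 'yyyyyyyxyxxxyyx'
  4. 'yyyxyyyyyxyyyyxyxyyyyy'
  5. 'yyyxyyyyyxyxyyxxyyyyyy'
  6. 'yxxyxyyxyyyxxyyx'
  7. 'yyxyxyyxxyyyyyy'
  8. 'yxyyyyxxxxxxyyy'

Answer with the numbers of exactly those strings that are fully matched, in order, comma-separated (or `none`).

1, 2, 3, 4, 5, 6, 7

1 → match
2 → match
3 → match
4 → match
5 → match
6 → match
7 → match
8 → no match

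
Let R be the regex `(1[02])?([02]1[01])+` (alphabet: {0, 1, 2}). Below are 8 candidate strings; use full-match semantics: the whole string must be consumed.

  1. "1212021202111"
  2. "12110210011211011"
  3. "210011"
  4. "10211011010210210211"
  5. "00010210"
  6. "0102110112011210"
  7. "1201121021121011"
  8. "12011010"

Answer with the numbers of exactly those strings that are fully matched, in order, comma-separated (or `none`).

3, 4, 8

1 → no match
2 → no match
3 → match
4 → match
5 → no match
6 → no match
7 → no match
8 → match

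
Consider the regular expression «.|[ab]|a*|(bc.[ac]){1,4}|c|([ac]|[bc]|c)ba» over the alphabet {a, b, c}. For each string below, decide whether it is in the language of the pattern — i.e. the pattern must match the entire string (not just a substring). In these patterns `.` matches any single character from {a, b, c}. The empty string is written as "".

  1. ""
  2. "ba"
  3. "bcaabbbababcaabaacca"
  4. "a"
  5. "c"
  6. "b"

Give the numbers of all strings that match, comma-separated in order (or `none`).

1 → match
2 → no match
3 → no match
4 → match
5 → match
6 → match

1, 4, 5, 6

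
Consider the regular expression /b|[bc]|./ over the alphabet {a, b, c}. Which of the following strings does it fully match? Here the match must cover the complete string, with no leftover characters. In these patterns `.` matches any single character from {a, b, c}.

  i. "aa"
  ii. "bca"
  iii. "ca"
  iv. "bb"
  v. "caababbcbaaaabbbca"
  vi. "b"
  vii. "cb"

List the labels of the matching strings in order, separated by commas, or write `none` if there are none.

i → no match
ii → no match
iii → no match
iv → no match
v → no match
vi → match
vii → no match

vi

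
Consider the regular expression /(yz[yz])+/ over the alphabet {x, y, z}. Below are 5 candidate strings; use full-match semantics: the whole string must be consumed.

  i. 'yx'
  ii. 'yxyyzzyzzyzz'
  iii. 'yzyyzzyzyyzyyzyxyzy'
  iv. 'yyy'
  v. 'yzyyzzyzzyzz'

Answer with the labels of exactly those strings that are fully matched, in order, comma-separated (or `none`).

i → no match — must start with 'yz'
ii → no match — must start with 'yz'
iii → no match
iv → no match — must start with 'yz'
v → match

v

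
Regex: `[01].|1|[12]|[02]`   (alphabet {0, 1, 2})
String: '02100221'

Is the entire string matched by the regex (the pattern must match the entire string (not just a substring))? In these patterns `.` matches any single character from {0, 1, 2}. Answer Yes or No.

No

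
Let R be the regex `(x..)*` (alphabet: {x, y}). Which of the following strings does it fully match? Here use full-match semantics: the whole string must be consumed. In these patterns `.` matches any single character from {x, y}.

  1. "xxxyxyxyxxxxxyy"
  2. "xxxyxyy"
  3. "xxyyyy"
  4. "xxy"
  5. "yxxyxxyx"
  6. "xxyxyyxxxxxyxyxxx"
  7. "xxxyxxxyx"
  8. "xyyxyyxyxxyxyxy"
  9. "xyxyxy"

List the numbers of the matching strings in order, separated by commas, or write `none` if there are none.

1 → no match
2. "xxxyxyy" → no match
3. "xxyyyy" → no match
4. "xxy" → match
5. "yxxyxxyx" → no match
6 → no match
7. "xxxyxxxyx" → no match
8 → no match
9. "xyxyxy" → no match

4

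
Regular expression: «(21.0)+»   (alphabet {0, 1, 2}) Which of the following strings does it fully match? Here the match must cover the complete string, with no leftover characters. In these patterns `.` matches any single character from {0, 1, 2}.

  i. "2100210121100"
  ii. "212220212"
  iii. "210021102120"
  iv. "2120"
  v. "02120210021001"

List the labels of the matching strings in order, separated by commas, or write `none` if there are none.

iii, iv

i → no match
ii. "212220212" → no match — must end with "0"
iii. "210021102120" → match
iv. "2120" → match
v → no match — must start with "21"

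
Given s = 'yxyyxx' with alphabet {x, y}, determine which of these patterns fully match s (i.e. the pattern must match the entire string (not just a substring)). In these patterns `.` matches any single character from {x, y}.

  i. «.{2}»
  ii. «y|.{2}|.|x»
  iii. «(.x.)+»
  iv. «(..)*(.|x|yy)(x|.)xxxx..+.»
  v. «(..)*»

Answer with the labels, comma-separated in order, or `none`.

i → no match
ii → no match
iii → match
iv → no match
v → match

iii, v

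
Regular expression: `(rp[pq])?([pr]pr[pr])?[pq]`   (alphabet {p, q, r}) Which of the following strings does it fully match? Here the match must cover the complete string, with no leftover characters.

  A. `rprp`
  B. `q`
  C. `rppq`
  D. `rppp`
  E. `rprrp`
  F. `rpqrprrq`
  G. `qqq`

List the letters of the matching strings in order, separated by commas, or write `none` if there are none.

A. `rprp` → no match
B. `q` → match
C. `rppq` → match
D. `rppp` → match
E. `rprrp` → match
F. `rpqrprrq` → match
G. `qqq` → no match

B, C, D, E, F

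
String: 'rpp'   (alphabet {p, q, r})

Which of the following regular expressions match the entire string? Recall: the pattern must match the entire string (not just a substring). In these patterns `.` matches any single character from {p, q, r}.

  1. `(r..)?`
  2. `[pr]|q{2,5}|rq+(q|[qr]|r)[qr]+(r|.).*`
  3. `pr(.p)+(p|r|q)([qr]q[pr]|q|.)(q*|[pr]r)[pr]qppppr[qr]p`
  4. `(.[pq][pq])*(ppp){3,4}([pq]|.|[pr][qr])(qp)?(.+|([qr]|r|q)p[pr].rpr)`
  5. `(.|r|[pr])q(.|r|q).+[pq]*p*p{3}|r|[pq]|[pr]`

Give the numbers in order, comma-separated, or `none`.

1 → match
2 → no match
3 → no match — must start with 'pr'
4 → no match
5 → no match

1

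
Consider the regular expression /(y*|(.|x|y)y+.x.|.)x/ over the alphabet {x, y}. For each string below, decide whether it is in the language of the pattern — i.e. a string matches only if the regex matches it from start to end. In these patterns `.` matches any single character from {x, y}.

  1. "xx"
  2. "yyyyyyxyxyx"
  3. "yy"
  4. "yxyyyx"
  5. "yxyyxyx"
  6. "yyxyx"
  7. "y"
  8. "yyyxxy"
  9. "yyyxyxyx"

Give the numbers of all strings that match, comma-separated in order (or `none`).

1 → match
2 → no match
3 → no match — must end with "x"
4 → no match
5 → no match
6 → no match
7 → no match — must end with "x"
8 → no match — must end with "x"
9 → no match

1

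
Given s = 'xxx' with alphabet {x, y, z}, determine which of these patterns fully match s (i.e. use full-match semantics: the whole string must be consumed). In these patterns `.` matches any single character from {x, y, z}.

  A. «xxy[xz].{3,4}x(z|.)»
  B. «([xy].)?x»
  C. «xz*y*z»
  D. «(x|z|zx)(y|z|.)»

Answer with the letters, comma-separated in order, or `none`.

B

A → no match — must start with 'xxy'
B → match
C → no match — must end with 'z'
D → no match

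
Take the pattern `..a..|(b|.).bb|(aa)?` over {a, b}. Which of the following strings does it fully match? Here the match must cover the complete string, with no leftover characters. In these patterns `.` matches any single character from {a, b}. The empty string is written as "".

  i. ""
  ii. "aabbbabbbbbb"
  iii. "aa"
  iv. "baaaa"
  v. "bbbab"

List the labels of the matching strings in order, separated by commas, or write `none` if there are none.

i, iii, iv

i → match
ii → no match
iii → match
iv → match
v → no match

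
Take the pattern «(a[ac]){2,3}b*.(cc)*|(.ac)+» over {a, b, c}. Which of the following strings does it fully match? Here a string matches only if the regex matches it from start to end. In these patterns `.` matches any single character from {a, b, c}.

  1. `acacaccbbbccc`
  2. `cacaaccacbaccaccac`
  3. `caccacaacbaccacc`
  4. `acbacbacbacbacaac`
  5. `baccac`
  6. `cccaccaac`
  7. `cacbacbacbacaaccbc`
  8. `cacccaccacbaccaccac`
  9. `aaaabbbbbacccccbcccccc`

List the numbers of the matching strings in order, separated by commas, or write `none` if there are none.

2, 5

1 → no match
2 → match
3 → no match
4 → no match
5 → match
6 → no match
7 → no match
8 → no match
9 → no match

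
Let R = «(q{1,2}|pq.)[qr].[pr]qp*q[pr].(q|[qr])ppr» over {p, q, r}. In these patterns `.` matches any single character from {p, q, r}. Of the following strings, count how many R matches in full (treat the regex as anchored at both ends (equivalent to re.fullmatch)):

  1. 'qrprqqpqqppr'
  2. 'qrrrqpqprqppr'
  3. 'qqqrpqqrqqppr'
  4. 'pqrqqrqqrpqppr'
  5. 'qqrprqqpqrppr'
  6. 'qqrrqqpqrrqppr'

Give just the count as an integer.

1 → match
2 → match
3 → match
4 → match
5 → match
6 → no match
Total matched: 5

5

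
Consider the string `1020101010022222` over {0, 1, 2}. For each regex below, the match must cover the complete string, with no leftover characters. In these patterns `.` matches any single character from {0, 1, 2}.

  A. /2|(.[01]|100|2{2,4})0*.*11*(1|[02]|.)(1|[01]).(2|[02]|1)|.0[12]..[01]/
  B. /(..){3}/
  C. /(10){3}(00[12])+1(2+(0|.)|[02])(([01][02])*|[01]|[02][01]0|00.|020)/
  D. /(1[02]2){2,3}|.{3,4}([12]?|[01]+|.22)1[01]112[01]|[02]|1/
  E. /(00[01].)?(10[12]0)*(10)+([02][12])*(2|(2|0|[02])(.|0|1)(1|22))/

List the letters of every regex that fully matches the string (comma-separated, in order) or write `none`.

E

A → no match
B → no match
C → no match
D → no match
E → match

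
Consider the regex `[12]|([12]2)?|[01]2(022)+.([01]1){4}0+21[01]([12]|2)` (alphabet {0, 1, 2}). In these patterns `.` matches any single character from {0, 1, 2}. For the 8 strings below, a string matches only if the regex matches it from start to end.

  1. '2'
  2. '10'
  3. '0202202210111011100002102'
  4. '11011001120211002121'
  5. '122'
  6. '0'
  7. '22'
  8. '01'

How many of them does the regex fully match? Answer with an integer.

1 → match
2 → no match
3 → match
4 → no match
5 → no match
6 → no match
7 → match
8 → no match
Total matched: 3

3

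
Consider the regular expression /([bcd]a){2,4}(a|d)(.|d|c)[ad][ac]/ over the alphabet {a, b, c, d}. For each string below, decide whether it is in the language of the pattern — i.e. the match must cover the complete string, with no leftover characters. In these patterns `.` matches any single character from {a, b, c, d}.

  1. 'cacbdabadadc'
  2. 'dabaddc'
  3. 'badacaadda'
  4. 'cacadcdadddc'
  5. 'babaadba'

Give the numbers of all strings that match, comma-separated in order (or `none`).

1 → no match
2 → no match
3 → match
4 → no match
5 → no match

3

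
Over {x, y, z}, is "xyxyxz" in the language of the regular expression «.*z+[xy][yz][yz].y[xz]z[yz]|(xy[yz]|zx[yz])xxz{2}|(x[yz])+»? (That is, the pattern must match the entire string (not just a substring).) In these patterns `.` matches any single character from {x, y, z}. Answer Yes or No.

Yes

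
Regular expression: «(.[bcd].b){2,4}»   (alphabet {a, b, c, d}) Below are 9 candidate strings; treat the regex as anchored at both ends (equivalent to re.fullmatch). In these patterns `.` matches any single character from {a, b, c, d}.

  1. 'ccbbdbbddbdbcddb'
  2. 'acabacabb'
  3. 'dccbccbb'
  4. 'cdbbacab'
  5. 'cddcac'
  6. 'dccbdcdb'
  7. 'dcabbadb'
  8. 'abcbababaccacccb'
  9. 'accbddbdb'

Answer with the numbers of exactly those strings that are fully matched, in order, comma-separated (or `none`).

3, 4, 6

1 → no match
2. 'acabacabb' → no match
3. 'dccbccbb' → match
4. 'cdbbacab' → match
5. 'cddcac' → no match — must end with 'b'
6. 'dccbdcdb' → match
7. 'dcabbadb' → no match
8 → no match
9. 'accbddbdb' → no match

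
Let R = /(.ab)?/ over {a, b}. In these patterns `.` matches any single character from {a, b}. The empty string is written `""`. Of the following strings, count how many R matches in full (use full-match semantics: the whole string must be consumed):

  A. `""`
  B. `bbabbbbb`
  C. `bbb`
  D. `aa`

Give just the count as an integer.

A. `""` → match
B. `bbabbbbb` → no match
C. `bbb` → no match
D. `aa` → no match
Total matched: 1

1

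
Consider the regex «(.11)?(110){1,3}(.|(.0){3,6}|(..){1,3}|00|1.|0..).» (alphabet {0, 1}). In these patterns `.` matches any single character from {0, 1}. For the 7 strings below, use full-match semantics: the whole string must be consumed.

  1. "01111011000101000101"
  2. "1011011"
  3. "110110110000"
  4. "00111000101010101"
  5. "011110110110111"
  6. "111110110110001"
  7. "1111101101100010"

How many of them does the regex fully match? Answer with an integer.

1 → match
2 → no match
3 → match
4 → no match
5 → match
6 → match
7 → match
Total matched: 5

5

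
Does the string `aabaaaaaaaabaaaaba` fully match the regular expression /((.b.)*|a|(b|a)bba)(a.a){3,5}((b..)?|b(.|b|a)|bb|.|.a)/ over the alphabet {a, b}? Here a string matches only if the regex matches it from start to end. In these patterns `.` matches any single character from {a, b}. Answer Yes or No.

Yes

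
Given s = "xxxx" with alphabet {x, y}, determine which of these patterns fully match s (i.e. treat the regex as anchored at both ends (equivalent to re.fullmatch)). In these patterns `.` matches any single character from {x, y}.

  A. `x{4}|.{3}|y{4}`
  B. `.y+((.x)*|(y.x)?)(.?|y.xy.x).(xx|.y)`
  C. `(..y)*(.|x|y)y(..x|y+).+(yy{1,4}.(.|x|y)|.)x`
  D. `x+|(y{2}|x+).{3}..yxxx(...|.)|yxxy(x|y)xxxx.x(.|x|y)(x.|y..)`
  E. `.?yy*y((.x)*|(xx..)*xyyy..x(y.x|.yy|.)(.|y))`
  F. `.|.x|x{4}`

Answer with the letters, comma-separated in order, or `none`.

A, D, F

A → match
B → no match
C → no match
D → match
E → no match
F → match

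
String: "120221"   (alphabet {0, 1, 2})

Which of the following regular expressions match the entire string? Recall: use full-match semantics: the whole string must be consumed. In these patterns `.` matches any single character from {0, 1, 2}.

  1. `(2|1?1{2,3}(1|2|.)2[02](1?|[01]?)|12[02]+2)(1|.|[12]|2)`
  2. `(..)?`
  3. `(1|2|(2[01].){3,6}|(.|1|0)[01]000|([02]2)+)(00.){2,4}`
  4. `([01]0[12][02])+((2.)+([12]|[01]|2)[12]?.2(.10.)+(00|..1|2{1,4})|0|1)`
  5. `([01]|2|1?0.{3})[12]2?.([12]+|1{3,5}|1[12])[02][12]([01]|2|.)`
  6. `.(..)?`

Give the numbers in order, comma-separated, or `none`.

1 → match
2 → no match
3 → no match
4 → no match
5 → no match
6 → no match

1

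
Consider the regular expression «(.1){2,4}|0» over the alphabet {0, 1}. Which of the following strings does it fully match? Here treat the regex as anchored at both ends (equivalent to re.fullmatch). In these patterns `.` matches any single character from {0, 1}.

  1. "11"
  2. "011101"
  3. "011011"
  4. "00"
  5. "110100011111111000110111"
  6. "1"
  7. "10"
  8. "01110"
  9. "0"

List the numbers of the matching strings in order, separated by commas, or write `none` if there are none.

2, 9

1. "11" → no match
2. "011101" → match
3. "011011" → no match
4. "00" → no match
5 → no match
6. "1" → no match
7. "10" → no match
8. "01110" → no match
9. "0" → match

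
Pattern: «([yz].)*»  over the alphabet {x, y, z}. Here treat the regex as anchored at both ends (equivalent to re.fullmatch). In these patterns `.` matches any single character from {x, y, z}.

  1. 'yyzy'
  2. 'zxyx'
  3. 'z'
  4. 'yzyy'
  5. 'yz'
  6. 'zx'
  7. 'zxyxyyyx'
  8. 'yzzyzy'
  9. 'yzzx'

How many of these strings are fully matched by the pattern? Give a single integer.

8

1 → match
2 → match
3 → no match
4 → match
5 → match
6 → match
7 → match
8 → match
9 → match
Total matched: 8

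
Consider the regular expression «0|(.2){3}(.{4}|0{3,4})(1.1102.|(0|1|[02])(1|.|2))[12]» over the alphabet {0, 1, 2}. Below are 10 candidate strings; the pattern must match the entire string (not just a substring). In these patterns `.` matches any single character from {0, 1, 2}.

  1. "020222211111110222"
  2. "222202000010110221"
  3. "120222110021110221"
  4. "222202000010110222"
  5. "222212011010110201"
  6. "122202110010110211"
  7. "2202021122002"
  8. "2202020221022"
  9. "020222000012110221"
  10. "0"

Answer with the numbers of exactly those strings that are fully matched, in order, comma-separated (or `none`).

1 → match
2 → match
3 → no match
4 → match
5 → match
6 → match
7 → match
8 → match
9 → match
10 → match

1, 2, 4, 5, 6, 7, 8, 9, 10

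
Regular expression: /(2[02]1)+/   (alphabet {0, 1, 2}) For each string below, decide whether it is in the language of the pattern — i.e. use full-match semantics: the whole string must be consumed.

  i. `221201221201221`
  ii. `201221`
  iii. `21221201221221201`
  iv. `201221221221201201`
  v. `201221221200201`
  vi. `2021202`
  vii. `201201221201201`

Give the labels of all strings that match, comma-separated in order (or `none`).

i → match
ii → match
iii → no match
iv → match
v → no match
vi → no match — must end with `1`
vii → match

i, ii, iv, vii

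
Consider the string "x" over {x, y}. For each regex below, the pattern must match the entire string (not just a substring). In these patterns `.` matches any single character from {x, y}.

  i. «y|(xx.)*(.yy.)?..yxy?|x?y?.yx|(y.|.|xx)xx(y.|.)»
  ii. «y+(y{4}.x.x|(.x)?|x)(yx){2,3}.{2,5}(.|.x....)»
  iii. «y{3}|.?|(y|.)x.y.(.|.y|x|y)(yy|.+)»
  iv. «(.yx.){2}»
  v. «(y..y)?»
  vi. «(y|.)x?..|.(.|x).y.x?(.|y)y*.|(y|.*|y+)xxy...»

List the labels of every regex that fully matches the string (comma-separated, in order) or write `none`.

i → no match
ii → no match — must start with "y"
iii → match
iv → no match
v → no match
vi → no match

iii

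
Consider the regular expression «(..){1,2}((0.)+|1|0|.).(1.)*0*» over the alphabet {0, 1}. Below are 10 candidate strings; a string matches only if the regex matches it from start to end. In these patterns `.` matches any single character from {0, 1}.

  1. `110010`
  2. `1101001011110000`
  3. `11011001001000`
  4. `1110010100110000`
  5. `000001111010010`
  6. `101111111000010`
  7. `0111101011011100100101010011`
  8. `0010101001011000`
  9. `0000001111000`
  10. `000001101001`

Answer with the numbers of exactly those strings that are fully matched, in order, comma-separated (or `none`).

1 → match
2 → match
3 → no match
4 → match
5 → no match
6 → no match
7 → no match
8 → no match
9 → match
10 → no match

1, 2, 4, 9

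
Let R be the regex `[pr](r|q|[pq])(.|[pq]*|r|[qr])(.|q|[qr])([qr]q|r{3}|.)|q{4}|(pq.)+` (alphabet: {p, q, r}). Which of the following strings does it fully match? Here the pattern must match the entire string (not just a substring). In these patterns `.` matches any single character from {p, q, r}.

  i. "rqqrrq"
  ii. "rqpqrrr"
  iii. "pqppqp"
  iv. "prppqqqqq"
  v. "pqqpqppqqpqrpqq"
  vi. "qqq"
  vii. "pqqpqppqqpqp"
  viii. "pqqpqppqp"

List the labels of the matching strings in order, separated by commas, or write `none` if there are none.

i, ii, iii, iv, v, vii, viii

i → match
ii → match
iii → match
iv → match
v → match
vi → no match
vii → match
viii → match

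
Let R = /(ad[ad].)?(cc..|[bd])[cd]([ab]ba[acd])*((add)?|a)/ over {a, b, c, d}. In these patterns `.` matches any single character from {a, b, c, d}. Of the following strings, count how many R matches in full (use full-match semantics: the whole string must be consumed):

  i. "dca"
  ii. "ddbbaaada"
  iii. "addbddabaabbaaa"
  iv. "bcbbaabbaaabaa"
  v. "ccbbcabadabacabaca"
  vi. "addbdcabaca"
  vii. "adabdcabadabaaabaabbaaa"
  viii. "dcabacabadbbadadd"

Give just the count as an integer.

7

i → match
ii → no match
iii → match
iv → match
v → match
vi → match
vii → match
viii → match
Total matched: 7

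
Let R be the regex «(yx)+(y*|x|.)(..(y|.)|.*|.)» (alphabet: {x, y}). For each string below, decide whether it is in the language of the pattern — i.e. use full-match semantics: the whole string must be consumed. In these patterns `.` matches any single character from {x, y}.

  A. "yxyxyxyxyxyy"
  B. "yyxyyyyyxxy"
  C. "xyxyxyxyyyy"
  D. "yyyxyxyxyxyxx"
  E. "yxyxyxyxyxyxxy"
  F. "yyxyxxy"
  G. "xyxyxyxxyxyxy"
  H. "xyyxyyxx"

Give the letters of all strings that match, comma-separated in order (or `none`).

A, E

A → match
B → no match — must start with "yx"
C → no match — must start with "yx"
D → no match — must start with "yx"
E → match
F → no match — must start with "yx"
G → no match — must start with "yx"
H → no match — must start with "yx"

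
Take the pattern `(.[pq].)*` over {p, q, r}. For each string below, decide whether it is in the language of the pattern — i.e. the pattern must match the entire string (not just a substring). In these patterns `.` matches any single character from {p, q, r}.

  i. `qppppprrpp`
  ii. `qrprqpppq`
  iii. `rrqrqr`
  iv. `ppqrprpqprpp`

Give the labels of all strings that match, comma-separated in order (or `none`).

iv

i → no match
ii → no match
iii → no match
iv → match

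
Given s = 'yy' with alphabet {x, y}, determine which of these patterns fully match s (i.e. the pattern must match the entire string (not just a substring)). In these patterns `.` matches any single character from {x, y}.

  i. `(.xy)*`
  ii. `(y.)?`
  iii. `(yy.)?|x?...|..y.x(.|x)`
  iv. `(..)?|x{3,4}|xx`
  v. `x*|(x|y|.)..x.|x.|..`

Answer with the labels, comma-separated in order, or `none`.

ii, iv, v

i → no match
ii → match
iii → no match
iv → match
v → match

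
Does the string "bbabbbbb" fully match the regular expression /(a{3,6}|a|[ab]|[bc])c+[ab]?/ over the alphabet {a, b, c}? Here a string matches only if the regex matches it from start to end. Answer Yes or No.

No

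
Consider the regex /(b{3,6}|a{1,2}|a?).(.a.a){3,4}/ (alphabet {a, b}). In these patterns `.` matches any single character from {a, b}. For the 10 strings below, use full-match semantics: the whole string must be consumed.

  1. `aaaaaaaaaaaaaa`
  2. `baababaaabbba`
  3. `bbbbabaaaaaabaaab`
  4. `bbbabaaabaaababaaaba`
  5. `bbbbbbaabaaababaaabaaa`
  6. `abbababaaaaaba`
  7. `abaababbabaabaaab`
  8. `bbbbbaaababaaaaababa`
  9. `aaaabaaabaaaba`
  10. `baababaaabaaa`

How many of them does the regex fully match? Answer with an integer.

7

1 → match
2 → no match
3 → no match — must end with `a`
4 → match
5 → match
6 → match
7 → no match — must end with `a`
8 → match
9 → match
10 → match
Total matched: 7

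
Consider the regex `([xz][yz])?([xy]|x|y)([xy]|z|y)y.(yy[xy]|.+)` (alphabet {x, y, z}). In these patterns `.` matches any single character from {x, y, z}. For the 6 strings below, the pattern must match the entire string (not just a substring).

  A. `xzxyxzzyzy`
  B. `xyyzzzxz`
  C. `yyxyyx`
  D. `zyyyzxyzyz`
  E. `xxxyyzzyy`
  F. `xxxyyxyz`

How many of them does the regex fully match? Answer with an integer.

A → no match
B → match
C → no match
D → no match
E → no match
F → no match
Total matched: 1

1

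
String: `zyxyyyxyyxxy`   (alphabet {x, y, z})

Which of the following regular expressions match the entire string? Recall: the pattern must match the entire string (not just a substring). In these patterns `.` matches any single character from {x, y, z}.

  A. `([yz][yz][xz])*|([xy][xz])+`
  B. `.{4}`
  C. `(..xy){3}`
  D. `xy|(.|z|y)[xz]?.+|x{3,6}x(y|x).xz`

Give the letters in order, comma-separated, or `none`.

A → no match
B → no match
C → match
D → match

C, D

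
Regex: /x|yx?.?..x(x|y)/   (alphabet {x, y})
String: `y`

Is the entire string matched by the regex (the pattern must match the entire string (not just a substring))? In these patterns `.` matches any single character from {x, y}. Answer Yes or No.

No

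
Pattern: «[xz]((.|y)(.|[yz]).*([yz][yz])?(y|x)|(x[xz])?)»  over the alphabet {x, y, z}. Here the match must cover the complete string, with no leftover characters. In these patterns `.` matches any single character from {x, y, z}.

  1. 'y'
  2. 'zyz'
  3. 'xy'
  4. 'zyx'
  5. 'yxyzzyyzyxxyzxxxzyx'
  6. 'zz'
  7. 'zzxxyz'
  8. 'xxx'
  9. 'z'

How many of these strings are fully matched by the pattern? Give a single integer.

2

1 → no match
2 → no match
3 → no match
4 → no match
5 → no match
6 → no match
7 → no match
8 → match
9 → match
Total matched: 2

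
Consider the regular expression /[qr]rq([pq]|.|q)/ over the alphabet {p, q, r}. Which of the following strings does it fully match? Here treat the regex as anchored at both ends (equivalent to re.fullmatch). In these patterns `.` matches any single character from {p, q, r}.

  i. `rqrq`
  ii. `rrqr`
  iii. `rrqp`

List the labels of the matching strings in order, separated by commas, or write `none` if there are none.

ii, iii

i → no match
ii → match
iii → match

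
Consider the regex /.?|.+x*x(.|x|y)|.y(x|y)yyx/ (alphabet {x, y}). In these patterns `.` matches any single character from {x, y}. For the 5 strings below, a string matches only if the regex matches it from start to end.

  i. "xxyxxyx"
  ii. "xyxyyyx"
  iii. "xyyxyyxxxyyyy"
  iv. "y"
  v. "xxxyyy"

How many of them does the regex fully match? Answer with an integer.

i. "xxyxxyx" → no match
ii. "xyxyyyx" → no match
iii → no match
iv. "y" → match
v. "xxxyyy" → no match
Total matched: 1

1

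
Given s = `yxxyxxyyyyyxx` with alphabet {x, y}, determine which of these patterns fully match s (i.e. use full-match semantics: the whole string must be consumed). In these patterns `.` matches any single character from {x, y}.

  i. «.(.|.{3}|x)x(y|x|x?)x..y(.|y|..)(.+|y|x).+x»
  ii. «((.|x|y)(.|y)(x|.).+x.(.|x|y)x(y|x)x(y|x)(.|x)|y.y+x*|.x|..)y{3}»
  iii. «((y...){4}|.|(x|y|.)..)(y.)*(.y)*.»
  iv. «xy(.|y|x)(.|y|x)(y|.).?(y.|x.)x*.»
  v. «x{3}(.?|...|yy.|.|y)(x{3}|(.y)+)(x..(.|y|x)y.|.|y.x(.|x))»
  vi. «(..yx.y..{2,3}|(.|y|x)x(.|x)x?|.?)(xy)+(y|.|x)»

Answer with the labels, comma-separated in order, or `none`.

i → match
ii → no match — must end with `y`
iii → no match
iv → no match — must start with `xy`
v → no match — must start with `x`
vi → no match

i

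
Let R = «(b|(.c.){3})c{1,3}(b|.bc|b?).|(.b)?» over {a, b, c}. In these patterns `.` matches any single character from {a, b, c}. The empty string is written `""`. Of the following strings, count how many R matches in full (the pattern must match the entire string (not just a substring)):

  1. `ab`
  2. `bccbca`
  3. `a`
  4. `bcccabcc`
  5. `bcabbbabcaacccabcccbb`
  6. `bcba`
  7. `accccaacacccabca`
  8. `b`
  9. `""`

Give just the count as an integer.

1 → match
2 → match
3 → no match
4 → match
5 → no match
6 → match
7 → match
8 → no match
9 → match
Total matched: 6

6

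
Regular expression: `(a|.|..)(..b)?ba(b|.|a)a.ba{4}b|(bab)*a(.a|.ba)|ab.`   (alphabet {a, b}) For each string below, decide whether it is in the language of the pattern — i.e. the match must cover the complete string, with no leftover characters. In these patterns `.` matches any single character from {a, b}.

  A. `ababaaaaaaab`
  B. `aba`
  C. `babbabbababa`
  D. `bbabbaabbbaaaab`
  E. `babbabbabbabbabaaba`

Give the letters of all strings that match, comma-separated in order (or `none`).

B, C, E

A → no match
B → match
C → match
D → no match
E → match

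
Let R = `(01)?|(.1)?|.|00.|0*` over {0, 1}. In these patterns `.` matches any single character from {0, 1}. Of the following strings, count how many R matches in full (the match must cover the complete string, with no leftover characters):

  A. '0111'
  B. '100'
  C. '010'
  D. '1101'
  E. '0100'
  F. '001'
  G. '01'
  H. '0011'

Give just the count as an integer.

A → no match
B → no match
C → no match
D → no match
E → no match
F → match
G → match
H → no match
Total matched: 2

2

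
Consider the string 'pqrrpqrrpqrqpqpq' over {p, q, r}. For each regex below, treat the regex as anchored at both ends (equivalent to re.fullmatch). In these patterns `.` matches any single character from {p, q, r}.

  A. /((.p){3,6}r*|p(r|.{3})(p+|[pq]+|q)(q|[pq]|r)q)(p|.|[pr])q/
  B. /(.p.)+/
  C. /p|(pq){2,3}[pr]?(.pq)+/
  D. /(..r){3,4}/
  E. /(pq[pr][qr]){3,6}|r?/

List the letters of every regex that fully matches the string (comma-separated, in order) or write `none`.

E

A → no match
B → no match
C → no match
D → no match — must end with 'r'
E → match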